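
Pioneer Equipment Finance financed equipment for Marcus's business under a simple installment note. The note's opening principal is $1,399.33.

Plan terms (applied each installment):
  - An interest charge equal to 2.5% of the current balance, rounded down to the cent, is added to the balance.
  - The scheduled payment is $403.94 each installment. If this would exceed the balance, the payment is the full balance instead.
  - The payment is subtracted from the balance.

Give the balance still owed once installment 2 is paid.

# | Opening | Interest | Payment | End bal
1 | $1,399.33 | $34.98 | $403.94 | $1,030.37
2 | $1,030.37 | $25.75 | $403.94 | $652.18

$652.18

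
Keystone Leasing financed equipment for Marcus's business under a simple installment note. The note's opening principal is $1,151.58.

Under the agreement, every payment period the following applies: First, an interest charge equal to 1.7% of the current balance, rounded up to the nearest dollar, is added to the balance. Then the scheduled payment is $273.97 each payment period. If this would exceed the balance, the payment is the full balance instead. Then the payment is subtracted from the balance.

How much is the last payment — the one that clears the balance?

# | Opening | Interest | Payment | End bal
1 | $1,151.58 | $20.00 | $273.97 | $897.61
2 | $897.61 | $16.00 | $273.97 | $639.64
3 | $639.64 | $11.00 | $273.97 | $376.67
4 | $376.67 | $7.00 | $273.97 | $109.70
5 | $109.70 | $2.00 | $111.70 | $0.00

$111.70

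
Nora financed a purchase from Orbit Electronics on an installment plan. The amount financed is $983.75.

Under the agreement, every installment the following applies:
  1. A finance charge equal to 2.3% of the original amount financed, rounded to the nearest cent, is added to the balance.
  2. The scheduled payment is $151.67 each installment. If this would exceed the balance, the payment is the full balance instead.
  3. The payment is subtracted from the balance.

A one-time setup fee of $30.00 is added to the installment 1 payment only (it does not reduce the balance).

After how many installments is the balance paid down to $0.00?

# | Opening | Interest | Payment | Fee | End bal
1 | $983.75 | $22.63 | $151.67 | $30.00 | $854.71
2 | $854.71 | $22.63 | $151.67 | — | $725.67
3 | $725.67 | $22.63 | $151.67 | — | $596.63
4 | $596.63 | $22.63 | $151.67 | — | $467.59
5 | $467.59 | $22.63 | $151.67 | — | $338.55
6 | $338.55 | $22.63 | $151.67 | — | $209.51
7 | $209.51 | $22.63 | $151.67 | — | $80.47
8 | $80.47 | $22.63 | $103.10 | — | $0.00
Balance reaches $0.00 in installment 8.

8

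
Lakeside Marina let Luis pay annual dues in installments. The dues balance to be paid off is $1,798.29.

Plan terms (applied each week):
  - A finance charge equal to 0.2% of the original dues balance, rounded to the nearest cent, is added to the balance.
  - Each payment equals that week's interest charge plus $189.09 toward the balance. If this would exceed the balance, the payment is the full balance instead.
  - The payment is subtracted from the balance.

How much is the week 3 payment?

$192.69

Week 1: opening $1,798.29; interest $3.60 → $1,801.89; payment $192.69; balance $1,609.20
Week 2: opening $1,609.20; interest $3.60 → $1,612.80; payment $192.69; balance $1,420.11
Week 3: opening $1,420.11; interest $3.60 → $1,423.71; payment $192.69; balance $1,231.02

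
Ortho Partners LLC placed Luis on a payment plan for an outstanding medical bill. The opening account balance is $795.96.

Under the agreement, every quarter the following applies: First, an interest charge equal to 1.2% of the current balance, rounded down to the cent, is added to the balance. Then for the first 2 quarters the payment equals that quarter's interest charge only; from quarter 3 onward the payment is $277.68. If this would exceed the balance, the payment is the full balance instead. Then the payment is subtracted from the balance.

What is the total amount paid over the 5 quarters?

Quarter 1: $795.96 +$9.55 interest = $805.51; pay $9.55 → $795.96
Quarter 2: $795.96 +$9.55 interest = $805.51; pay $9.55 → $795.96
Quarter 3: $795.96 +$9.55 interest = $805.51; pay $277.68 → $527.83
Quarter 4: $527.83 +$6.33 interest = $534.16; pay $277.68 → $256.48
Quarter 5: $256.48 +$3.07 interest = $259.55; pay $259.55 → $0.00
Total paid: $834.01

$834.01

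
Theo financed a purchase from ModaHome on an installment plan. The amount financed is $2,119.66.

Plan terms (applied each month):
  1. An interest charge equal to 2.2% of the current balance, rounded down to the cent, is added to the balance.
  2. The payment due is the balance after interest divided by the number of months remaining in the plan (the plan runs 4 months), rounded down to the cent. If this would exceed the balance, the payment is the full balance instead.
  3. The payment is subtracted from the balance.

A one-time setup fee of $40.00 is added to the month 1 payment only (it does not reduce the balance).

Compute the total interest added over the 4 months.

$119.16

# | Opening | Interest | Payment | Fee | End bal
1 | $2,119.66 | $46.63 | $541.57 | $40.00 | $1,624.72
2 | $1,624.72 | $35.74 | $553.48 | — | $1,106.98
3 | $1,106.98 | $24.35 | $565.66 | — | $565.67
4 | $565.67 | $12.44 | $578.11 | — | $0.00
Total interest: $46.63 + $35.74 + $24.35 + $12.44 = $119.16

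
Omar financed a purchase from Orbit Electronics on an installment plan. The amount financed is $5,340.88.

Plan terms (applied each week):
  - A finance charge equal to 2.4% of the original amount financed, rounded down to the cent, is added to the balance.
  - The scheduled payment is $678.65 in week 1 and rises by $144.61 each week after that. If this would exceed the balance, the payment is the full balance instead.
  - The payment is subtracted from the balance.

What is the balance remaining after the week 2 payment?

$4,095.33

Week 1: $5,340.88 +$128.18 interest = $5,469.06; pay $678.65 → $4,790.41
Week 2: $4,790.41 +$128.18 interest = $4,918.59; pay $823.26 → $4,095.33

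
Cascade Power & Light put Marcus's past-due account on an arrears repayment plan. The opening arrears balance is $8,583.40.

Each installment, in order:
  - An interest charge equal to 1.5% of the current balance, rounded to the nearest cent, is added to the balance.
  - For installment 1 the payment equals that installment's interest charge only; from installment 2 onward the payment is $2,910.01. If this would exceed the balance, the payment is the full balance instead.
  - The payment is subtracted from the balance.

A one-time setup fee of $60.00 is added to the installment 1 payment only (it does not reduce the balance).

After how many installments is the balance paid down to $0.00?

5

Installment 1: $8,583.40 +$128.75 interest = $8,712.15; pay $128.75 (+ $60.00 fee) → $8,583.40
Installment 2: $8,583.40 +$128.75 interest = $8,712.15; pay $2,910.01 → $5,802.14
Installment 3: $5,802.14 +$87.03 interest = $5,889.17; pay $2,910.01 → $2,979.16
Installment 4: $2,979.16 +$44.69 interest = $3,023.85; pay $2,910.01 → $113.84
Installment 5: $113.84 +$1.71 interest = $115.55; pay $115.55 → $0.00
Balance reaches $0.00 in installment 5.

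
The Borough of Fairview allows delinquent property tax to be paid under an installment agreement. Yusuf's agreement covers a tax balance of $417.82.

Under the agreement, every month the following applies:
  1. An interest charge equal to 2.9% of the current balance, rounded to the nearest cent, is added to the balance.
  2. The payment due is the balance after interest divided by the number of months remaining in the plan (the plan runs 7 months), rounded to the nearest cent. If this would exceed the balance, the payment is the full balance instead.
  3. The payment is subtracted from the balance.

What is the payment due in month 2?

Month 1: opening $417.82; interest $12.12 → $429.94; payment $61.42; balance $368.52
Month 2: opening $368.52; interest $10.69 → $379.21; payment $63.20; balance $316.01

$63.20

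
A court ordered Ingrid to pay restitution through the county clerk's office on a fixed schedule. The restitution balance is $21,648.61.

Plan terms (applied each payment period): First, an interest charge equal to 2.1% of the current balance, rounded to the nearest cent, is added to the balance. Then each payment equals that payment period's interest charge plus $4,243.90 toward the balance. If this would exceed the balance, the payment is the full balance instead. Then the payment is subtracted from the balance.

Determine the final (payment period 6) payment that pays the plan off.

Payment period 1: opening $21,648.61; interest $454.62 → $22,103.23; payment $4,698.52; balance $17,404.71
Payment period 2: opening $17,404.71; interest $365.50 → $17,770.21; payment $4,609.40; balance $13,160.81
Payment period 3: opening $13,160.81; interest $276.38 → $13,437.19; payment $4,520.28; balance $8,916.91
Payment period 4: opening $8,916.91; interest $187.26 → $9,104.17; payment $4,431.16; balance $4,673.01
Payment period 5: opening $4,673.01; interest $98.13 → $4,771.14; payment $4,342.03; balance $429.11
Payment period 6: opening $429.11; interest $9.01 → $438.12; payment $438.12; balance $0.00

$438.12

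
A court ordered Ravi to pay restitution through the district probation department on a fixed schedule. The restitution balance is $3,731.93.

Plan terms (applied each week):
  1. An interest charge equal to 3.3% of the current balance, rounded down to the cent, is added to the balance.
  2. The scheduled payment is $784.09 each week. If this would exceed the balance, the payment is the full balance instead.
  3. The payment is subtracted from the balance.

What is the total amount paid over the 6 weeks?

Week 1: opening $3,731.93; interest $123.15 → $3,855.08; payment $784.09; balance $3,070.99
Week 2: opening $3,070.99; interest $101.34 → $3,172.33; payment $784.09; balance $2,388.24
Week 3: opening $2,388.24; interest $78.81 → $2,467.05; payment $784.09; balance $1,682.96
Week 4: opening $1,682.96; interest $55.53 → $1,738.49; payment $784.09; balance $954.40
Week 5: opening $954.40; interest $31.49 → $985.89; payment $784.09; balance $201.80
Week 6: opening $201.80; interest $6.65 → $208.45; payment $208.45; balance $0.00
Total paid: $4,128.90

$4,128.90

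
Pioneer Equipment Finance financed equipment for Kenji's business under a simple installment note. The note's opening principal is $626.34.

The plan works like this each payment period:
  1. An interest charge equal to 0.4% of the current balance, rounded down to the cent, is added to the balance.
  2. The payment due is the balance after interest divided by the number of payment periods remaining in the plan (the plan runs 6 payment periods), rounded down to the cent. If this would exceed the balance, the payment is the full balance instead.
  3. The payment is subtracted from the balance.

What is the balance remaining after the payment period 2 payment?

Payment period 1: $626.34 +$2.50 interest = $628.84; pay $104.80 → $524.04
Payment period 2: $524.04 +$2.09 interest = $526.13; pay $105.22 → $420.91

$420.91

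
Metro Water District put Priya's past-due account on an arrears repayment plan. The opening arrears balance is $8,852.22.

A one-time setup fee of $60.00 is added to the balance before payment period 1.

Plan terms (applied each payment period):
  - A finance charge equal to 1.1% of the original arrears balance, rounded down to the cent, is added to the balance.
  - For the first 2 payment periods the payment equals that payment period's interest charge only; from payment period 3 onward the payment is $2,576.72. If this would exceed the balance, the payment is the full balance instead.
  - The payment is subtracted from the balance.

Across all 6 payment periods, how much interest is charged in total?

Payment period 1: $8,912.22 +$97.37 interest = $9,009.59; pay $97.37 → $8,912.22
Payment period 2: $8,912.22 +$97.37 interest = $9,009.59; pay $97.37 → $8,912.22
Payment period 3: $8,912.22 +$97.37 interest = $9,009.59; pay $2,576.72 → $6,432.87
Payment period 4: $6,432.87 +$97.37 interest = $6,530.24; pay $2,576.72 → $3,953.52
Payment period 5: $3,953.52 +$97.37 interest = $4,050.89; pay $2,576.72 → $1,474.17
Payment period 6: $1,474.17 +$97.37 interest = $1,571.54; pay $1,571.54 → $0.00
Total interest: $97.37 + $97.37 + $97.37 + $97.37 + $97.37 + $97.37 = $584.22

$584.22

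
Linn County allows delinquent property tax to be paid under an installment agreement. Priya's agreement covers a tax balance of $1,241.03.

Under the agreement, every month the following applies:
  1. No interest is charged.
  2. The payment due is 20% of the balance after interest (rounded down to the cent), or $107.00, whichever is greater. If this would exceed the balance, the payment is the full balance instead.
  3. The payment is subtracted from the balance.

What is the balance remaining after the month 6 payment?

$294.34

Month 1: $1,241.03 − $248.20 → $992.83
Month 2: $992.83 − $198.56 → $794.27
Month 3: $794.27 − $158.85 → $635.42
Month 4: $635.42 − $127.08 → $508.34
Month 5: $508.34 − $107.00 → $401.34
Month 6: $401.34 − $107.00 → $294.34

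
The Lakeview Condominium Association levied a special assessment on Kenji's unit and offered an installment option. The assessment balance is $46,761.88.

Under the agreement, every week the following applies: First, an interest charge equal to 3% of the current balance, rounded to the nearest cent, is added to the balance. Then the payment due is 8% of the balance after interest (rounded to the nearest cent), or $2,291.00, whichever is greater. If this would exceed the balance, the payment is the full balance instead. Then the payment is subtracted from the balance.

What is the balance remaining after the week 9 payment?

# | Opening | Interest | Payment | End bal
1 | $46,761.88 | $1,402.86 | $3,853.18 | $44,311.56
2 | $44,311.56 | $1,329.35 | $3,651.27 | $41,989.64
3 | $41,989.64 | $1,259.69 | $3,459.95 | $39,789.38
4 | $39,789.38 | $1,193.68 | $3,278.64 | $37,704.42
5 | $37,704.42 | $1,131.13 | $3,106.84 | $35,728.71
6 | $35,728.71 | $1,071.86 | $2,944.05 | $33,856.52
7 | $33,856.52 | $1,015.70 | $2,789.78 | $32,082.44
8 | $32,082.44 | $962.47 | $2,643.59 | $30,401.32
9 | $30,401.32 | $912.04 | $2,505.07 | $28,808.29

$28,808.29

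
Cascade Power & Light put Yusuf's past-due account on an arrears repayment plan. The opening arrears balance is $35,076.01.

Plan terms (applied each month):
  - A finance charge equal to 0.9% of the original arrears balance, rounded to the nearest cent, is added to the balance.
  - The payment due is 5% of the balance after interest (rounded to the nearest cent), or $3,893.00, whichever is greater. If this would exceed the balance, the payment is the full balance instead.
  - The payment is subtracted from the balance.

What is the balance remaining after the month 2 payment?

Month 1: opening $35,076.01; interest $315.68 → $35,391.69; payment $3,893.00; balance $31,498.69
Month 2: opening $31,498.69; interest $315.68 → $31,814.37; payment $3,893.00; balance $27,921.37

$27,921.37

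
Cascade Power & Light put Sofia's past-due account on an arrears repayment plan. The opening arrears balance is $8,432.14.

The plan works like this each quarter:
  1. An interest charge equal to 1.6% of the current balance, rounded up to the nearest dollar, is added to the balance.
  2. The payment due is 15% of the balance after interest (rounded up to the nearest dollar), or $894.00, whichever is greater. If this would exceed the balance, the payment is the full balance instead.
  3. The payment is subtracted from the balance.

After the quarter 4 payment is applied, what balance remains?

$4,623.14

Quarter 1: opening $8,432.14; interest $135.00 → $8,567.14; payment $1,286.00; balance $7,281.14
Quarter 2: opening $7,281.14; interest $117.00 → $7,398.14; payment $1,110.00; balance $6,288.14
Quarter 3: opening $6,288.14; interest $101.00 → $6,389.14; payment $959.00; balance $5,430.14
Quarter 4: opening $5,430.14; interest $87.00 → $5,517.14; payment $894.00; balance $4,623.14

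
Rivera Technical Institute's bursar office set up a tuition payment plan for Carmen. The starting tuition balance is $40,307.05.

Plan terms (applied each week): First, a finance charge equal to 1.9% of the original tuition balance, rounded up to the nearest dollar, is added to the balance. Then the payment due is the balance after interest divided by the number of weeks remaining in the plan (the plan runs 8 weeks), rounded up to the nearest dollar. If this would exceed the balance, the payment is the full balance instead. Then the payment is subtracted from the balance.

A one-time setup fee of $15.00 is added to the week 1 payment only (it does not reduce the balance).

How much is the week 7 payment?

Week 1: opening $40,307.05; interest $766.00 → $41,073.05; payment $5,135.00 (+ $15.00 fee); balance $35,938.05
Week 2: opening $35,938.05; interest $766.00 → $36,704.05; payment $5,244.00; balance $31,460.05
Week 3: opening $31,460.05; interest $766.00 → $32,226.05; payment $5,372.00; balance $26,854.05
Week 4: opening $26,854.05; interest $766.00 → $27,620.05; payment $5,525.00; balance $22,095.05
Week 5: opening $22,095.05; interest $766.00 → $22,861.05; payment $5,716.00; balance $17,145.05
Week 6: opening $17,145.05; interest $766.00 → $17,911.05; payment $5,971.00; balance $11,940.05
Week 7: opening $11,940.05; interest $766.00 → $12,706.05; payment $6,354.00; balance $6,352.05

$6,354.00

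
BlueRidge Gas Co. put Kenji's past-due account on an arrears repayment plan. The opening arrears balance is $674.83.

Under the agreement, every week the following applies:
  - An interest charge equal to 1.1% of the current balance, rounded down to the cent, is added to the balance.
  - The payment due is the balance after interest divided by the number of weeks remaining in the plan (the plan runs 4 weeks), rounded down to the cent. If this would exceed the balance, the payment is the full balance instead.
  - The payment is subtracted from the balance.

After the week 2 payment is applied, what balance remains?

$344.88

Week 1: opening $674.83; interest $7.42 → $682.25; payment $170.56; balance $511.69
Week 2: opening $511.69; interest $5.62 → $517.31; payment $172.43; balance $344.88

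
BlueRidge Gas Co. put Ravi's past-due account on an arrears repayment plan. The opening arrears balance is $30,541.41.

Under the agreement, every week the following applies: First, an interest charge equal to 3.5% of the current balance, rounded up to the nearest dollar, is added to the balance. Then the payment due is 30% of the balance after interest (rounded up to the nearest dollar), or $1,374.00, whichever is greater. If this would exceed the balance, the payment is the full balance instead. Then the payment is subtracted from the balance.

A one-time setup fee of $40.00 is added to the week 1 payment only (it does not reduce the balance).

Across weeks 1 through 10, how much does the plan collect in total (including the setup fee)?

$34,261.41

# | Opening | Interest | Payment | Fee | End bal
1 | $30,541.41 | $1,069.00 | $9,484.00 | $40.00 | $22,126.41
2 | $22,126.41 | $775.00 | $6,871.00 | — | $16,030.41
3 | $16,030.41 | $562.00 | $4,978.00 | — | $11,614.41
4 | $11,614.41 | $407.00 | $3,607.00 | — | $8,414.41
5 | $8,414.41 | $295.00 | $2,613.00 | — | $6,096.41
6 | $6,096.41 | $214.00 | $1,894.00 | — | $4,416.41
7 | $4,416.41 | $155.00 | $1,374.00 | — | $3,197.41
8 | $3,197.41 | $112.00 | $1,374.00 | — | $1,935.41
9 | $1,935.41 | $68.00 | $1,374.00 | — | $629.41
10 | $629.41 | $23.00 | $652.41 | — | $0.00
Total paid: $34,261.41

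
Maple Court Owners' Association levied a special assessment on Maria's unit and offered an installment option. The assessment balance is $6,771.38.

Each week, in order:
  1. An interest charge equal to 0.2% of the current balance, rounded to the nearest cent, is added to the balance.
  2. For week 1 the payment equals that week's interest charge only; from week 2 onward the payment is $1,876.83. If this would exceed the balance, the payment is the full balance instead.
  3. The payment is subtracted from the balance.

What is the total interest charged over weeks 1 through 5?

Week 1: opening $6,771.38; interest $13.54 → $6,784.92; payment $13.54; balance $6,771.38
Week 2: opening $6,771.38; interest $13.54 → $6,784.92; payment $1,876.83; balance $4,908.09
Week 3: opening $4,908.09; interest $9.82 → $4,917.91; payment $1,876.83; balance $3,041.08
Week 4: opening $3,041.08; interest $6.08 → $3,047.16; payment $1,876.83; balance $1,170.33
Week 5: opening $1,170.33; interest $2.34 → $1,172.67; payment $1,172.67; balance $0.00
Total interest: $13.54 + $13.54 + $9.82 + $6.08 + $2.34 = $45.32

$45.32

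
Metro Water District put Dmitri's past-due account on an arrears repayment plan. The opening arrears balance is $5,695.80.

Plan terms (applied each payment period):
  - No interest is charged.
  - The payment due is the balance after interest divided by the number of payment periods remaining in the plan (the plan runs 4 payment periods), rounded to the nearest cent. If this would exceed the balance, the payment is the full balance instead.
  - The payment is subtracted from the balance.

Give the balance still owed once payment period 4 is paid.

# | Opening | Payment | End bal
1 | $5,695.80 | $1,423.95 | $4,271.85
2 | $4,271.85 | $1,423.95 | $2,847.90
3 | $2,847.90 | $1,423.95 | $1,423.95
4 | $1,423.95 | $1,423.95 | $0.00

$0.00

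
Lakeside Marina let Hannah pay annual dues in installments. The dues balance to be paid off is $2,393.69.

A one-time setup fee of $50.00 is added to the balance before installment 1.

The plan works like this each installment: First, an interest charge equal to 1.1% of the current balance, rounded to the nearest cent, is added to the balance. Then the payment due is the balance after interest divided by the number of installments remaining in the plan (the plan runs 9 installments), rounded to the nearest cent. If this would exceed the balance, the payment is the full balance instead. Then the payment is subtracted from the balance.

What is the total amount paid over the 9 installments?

$2,582.12

Installment 1: $2,443.69 +$26.88 interest = $2,470.57; pay $274.51 → $2,196.06
Installment 2: $2,196.06 +$24.16 interest = $2,220.22; pay $277.53 → $1,942.69
Installment 3: $1,942.69 +$21.37 interest = $1,964.06; pay $280.58 → $1,683.48
Installment 4: $1,683.48 +$18.52 interest = $1,702.00; pay $283.67 → $1,418.33
Installment 5: $1,418.33 +$15.60 interest = $1,433.93; pay $286.79 → $1,147.14
Installment 6: $1,147.14 +$12.62 interest = $1,159.76; pay $289.94 → $869.82
Installment 7: $869.82 +$9.57 interest = $879.39; pay $293.13 → $586.26
Installment 8: $586.26 +$6.45 interest = $592.71; pay $296.36 → $296.35
Installment 9: $296.35 +$3.26 interest = $299.61; pay $299.61 → $0.00
Total paid: $2,582.12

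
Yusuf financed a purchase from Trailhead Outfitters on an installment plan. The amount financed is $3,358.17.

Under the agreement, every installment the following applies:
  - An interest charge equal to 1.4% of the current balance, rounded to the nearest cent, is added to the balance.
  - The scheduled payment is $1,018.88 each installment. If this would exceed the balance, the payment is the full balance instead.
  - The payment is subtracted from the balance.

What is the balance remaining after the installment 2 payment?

Installment 1: opening $3,358.17; interest $47.01 → $3,405.18; payment $1,018.88; balance $2,386.30
Installment 2: opening $2,386.30; interest $33.41 → $2,419.71; payment $1,018.88; balance $1,400.83

$1,400.83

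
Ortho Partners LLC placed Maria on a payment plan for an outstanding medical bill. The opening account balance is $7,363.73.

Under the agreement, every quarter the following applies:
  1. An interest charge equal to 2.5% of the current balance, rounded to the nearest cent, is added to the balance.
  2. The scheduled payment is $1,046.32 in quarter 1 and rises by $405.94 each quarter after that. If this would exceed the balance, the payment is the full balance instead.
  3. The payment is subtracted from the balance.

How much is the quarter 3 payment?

Quarter 1: opening $7,363.73; interest $184.09 → $7,547.82; payment $1,046.32; balance $6,501.50
Quarter 2: opening $6,501.50; interest $162.54 → $6,664.04; payment $1,452.26; balance $5,211.78
Quarter 3: opening $5,211.78; interest $130.29 → $5,342.07; payment $1,858.20; balance $3,483.87

$1,858.20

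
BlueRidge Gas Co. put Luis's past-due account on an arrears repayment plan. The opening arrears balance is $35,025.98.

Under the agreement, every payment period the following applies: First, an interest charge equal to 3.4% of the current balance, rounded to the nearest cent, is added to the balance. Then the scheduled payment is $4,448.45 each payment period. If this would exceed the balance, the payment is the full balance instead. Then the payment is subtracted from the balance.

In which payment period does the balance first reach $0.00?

10

# | Opening | Interest | Payment | End bal
1 | $35,025.98 | $1,190.88 | $4,448.45 | $31,768.41
2 | $31,768.41 | $1,080.13 | $4,448.45 | $28,400.09
3 | $28,400.09 | $965.60 | $4,448.45 | $24,917.24
4 | $24,917.24 | $847.19 | $4,448.45 | $21,315.98
5 | $21,315.98 | $724.74 | $4,448.45 | $17,592.27
6 | $17,592.27 | $598.14 | $4,448.45 | $13,741.96
7 | $13,741.96 | $467.23 | $4,448.45 | $9,760.74
8 | $9,760.74 | $331.87 | $4,448.45 | $5,644.16
9 | $5,644.16 | $191.90 | $4,448.45 | $1,387.61
10 | $1,387.61 | $47.18 | $1,434.79 | $0.00
Balance reaches $0.00 in payment period 10.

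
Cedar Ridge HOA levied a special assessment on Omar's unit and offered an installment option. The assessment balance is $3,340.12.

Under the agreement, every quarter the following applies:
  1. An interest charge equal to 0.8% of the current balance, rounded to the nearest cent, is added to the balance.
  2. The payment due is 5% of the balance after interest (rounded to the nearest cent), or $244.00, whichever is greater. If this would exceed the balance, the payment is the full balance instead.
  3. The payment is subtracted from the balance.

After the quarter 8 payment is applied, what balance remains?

Quarter 1: opening $3,340.12; interest $26.72 → $3,366.84; payment $244.00; balance $3,122.84
Quarter 2: opening $3,122.84; interest $24.98 → $3,147.82; payment $244.00; balance $2,903.82
Quarter 3: opening $2,903.82; interest $23.23 → $2,927.05; payment $244.00; balance $2,683.05
Quarter 4: opening $2,683.05; interest $21.46 → $2,704.51; payment $244.00; balance $2,460.51
Quarter 5: opening $2,460.51; interest $19.68 → $2,480.19; payment $244.00; balance $2,236.19
Quarter 6: opening $2,236.19; interest $17.89 → $2,254.08; payment $244.00; balance $2,010.08
Quarter 7: opening $2,010.08; interest $16.08 → $2,026.16; payment $244.00; balance $1,782.16
Quarter 8: opening $1,782.16; interest $14.26 → $1,796.42; payment $244.00; balance $1,552.42

$1,552.42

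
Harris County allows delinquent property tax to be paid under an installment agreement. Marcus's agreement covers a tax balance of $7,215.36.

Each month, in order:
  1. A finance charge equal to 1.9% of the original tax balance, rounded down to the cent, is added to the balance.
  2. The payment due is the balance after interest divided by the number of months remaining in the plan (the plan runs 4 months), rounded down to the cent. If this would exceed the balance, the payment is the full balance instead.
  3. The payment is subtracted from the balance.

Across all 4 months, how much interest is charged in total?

$548.36

# | Opening | Interest | Payment | End bal
1 | $7,215.36 | $137.09 | $1,838.11 | $5,514.34
2 | $5,514.34 | $137.09 | $1,883.81 | $3,767.62
3 | $3,767.62 | $137.09 | $1,952.35 | $1,952.36
4 | $1,952.36 | $137.09 | $2,089.45 | $0.00
Total interest: $137.09 + $137.09 + $137.09 + $137.09 = $548.36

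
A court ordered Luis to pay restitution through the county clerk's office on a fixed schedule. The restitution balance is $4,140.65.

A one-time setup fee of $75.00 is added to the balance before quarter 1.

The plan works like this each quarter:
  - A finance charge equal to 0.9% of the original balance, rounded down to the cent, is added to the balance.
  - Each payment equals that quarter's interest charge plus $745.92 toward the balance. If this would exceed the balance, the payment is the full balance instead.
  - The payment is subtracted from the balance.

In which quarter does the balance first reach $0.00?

# | Opening | Interest | Payment | End bal
1 | $4,215.65 | $37.26 | $783.18 | $3,469.73
2 | $3,469.73 | $37.26 | $783.18 | $2,723.81
3 | $2,723.81 | $37.26 | $783.18 | $1,977.89
4 | $1,977.89 | $37.26 | $783.18 | $1,231.97
5 | $1,231.97 | $37.26 | $783.18 | $486.05
6 | $486.05 | $37.26 | $523.31 | $0.00
Balance reaches $0.00 in quarter 6.

6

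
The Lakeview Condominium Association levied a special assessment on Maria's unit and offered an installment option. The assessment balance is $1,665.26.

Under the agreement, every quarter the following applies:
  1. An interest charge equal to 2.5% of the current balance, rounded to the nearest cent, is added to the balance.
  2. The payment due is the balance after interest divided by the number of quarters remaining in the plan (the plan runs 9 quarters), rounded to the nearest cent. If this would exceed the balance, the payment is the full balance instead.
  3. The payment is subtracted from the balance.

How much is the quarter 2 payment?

$194.40

Quarter 1: opening $1,665.26; interest $41.63 → $1,706.89; payment $189.65; balance $1,517.24
Quarter 2: opening $1,517.24; interest $37.93 → $1,555.17; payment $194.40; balance $1,360.77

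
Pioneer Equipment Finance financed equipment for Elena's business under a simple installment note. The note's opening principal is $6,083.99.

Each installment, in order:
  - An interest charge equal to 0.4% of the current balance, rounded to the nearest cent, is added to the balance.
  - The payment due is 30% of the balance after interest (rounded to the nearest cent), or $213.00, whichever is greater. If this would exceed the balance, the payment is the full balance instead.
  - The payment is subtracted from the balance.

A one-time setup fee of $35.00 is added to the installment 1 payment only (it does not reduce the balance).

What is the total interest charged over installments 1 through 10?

$78.60

# | Opening | Interest | Payment | Fee | End bal
1 | $6,083.99 | $24.34 | $1,832.50 | $35.00 | $4,275.83
2 | $4,275.83 | $17.10 | $1,287.88 | — | $3,005.05
3 | $3,005.05 | $12.02 | $905.12 | — | $2,111.95
4 | $2,111.95 | $8.45 | $636.12 | — | $1,484.28
5 | $1,484.28 | $5.94 | $447.07 | — | $1,043.15
6 | $1,043.15 | $4.17 | $314.20 | — | $733.12
7 | $733.12 | $2.93 | $220.82 | — | $515.23
8 | $515.23 | $2.06 | $213.00 | — | $304.29
9 | $304.29 | $1.22 | $213.00 | — | $92.51
10 | $92.51 | $0.37 | $92.88 | — | $0.00
Total interest: $24.34 + $17.10 + $12.02 + $8.45 + $5.94 + $4.17 + $2.93 + $2.06 + $1.22 + $0.37 = $78.60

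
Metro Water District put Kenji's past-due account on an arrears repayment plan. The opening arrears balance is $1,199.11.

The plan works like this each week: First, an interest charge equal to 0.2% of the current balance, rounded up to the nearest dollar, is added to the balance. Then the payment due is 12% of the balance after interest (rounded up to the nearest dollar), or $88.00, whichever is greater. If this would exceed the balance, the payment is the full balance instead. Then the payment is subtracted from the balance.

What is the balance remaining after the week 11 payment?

Week 1: $1,199.11 +$3.00 interest = $1,202.11; pay $145.00 → $1,057.11
Week 2: $1,057.11 +$3.00 interest = $1,060.11; pay $128.00 → $932.11
Week 3: $932.11 +$2.00 interest = $934.11; pay $113.00 → $821.11
Week 4: $821.11 +$2.00 interest = $823.11; pay $99.00 → $724.11
Week 5: $724.11 +$2.00 interest = $726.11; pay $88.00 → $638.11
Week 6: $638.11 +$2.00 interest = $640.11; pay $88.00 → $552.11
Week 7: $552.11 +$2.00 interest = $554.11; pay $88.00 → $466.11
Week 8: $466.11 +$1.00 interest = $467.11; pay $88.00 → $379.11
Week 9: $379.11 +$1.00 interest = $380.11; pay $88.00 → $292.11
Week 10: $292.11 +$1.00 interest = $293.11; pay $88.00 → $205.11
Week 11: $205.11 +$1.00 interest = $206.11; pay $88.00 → $118.11

$118.11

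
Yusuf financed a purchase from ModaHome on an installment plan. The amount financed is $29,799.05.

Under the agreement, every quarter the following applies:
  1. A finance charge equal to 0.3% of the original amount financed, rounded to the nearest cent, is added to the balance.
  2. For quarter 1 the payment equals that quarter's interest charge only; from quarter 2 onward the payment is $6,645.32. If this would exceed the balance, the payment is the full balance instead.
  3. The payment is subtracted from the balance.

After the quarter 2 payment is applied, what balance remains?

$23,243.13

Quarter 1: $29,799.05 +$89.40 interest = $29,888.45; pay $89.40 → $29,799.05
Quarter 2: $29,799.05 +$89.40 interest = $29,888.45; pay $6,645.32 → $23,243.13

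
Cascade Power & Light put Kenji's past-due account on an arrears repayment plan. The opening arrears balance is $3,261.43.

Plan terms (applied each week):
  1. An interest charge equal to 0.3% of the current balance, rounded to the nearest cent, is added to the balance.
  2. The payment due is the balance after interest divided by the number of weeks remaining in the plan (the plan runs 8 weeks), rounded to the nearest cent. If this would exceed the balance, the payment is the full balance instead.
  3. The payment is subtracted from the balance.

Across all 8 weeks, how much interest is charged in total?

$44.33

Week 1: opening $3,261.43; interest $9.78 → $3,271.21; payment $408.90; balance $2,862.31
Week 2: opening $2,862.31; interest $8.59 → $2,870.90; payment $410.13; balance $2,460.77
Week 3: opening $2,460.77; interest $7.38 → $2,468.15; payment $411.36; balance $2,056.79
Week 4: opening $2,056.79; interest $6.17 → $2,062.96; payment $412.59; balance $1,650.37
Week 5: opening $1,650.37; interest $4.95 → $1,655.32; payment $413.83; balance $1,241.49
Week 6: opening $1,241.49; interest $3.72 → $1,245.21; payment $415.07; balance $830.14
Week 7: opening $830.14; interest $2.49 → $832.63; payment $416.32; balance $416.31
Week 8: opening $416.31; interest $1.25 → $417.56; payment $417.56; balance $0.00
Total interest: $9.78 + $8.59 + $7.38 + $6.17 + $4.95 + $3.72 + $2.49 + $1.25 = $44.33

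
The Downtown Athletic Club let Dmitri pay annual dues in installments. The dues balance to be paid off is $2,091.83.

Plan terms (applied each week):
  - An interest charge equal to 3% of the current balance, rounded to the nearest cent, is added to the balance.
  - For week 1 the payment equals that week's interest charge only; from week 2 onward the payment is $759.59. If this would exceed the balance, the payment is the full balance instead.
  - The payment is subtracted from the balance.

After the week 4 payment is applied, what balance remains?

Week 1: $2,091.83 +$62.75 interest = $2,154.58; pay $62.75 → $2,091.83
Week 2: $2,091.83 +$62.75 interest = $2,154.58; pay $759.59 → $1,394.99
Week 3: $1,394.99 +$41.85 interest = $1,436.84; pay $759.59 → $677.25
Week 4: $677.25 +$20.32 interest = $697.57; pay $697.57 → $0.00

$0.00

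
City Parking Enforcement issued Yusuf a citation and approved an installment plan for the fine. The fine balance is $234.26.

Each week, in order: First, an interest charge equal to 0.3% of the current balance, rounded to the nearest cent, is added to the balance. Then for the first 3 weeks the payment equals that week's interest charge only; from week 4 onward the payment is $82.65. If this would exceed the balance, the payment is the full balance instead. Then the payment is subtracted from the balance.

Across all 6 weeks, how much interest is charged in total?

# | Opening | Interest | Payment | End bal
1 | $234.26 | $0.70 | $0.70 | $234.26
2 | $234.26 | $0.70 | $0.70 | $234.26
3 | $234.26 | $0.70 | $0.70 | $234.26
4 | $234.26 | $0.70 | $82.65 | $152.31
5 | $152.31 | $0.46 | $82.65 | $70.12
6 | $70.12 | $0.21 | $70.33 | $0.00
Total interest: $0.70 + $0.70 + $0.70 + $0.70 + $0.46 + $0.21 = $3.47

$3.47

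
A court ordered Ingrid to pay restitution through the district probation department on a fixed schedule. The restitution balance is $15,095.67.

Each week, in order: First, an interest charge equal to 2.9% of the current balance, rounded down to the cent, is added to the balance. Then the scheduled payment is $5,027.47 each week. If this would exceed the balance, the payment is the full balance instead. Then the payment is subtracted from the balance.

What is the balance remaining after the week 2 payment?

$5,783.17

# | Opening | Interest | Payment | End bal
1 | $15,095.67 | $437.77 | $5,027.47 | $10,505.97
2 | $10,505.97 | $304.67 | $5,027.47 | $5,783.17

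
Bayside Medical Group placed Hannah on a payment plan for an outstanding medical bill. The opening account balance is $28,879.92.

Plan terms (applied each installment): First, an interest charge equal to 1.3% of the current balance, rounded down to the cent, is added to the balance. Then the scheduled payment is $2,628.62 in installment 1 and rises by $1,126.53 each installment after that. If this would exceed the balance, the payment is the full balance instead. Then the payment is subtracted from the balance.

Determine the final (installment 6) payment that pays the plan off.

Installment 1: $28,879.92 +$375.43 interest = $29,255.35; pay $2,628.62 → $26,626.73
Installment 2: $26,626.73 +$346.14 interest = $26,972.87; pay $3,755.15 → $23,217.72
Installment 3: $23,217.72 +$301.83 interest = $23,519.55; pay $4,881.68 → $18,637.87
Installment 4: $18,637.87 +$242.29 interest = $18,880.16; pay $6,008.21 → $12,871.95
Installment 5: $12,871.95 +$167.33 interest = $13,039.28; pay $7,134.74 → $5,904.54
Installment 6: $5,904.54 +$76.75 interest = $5,981.29; pay $5,981.29 → $0.00

$5,981.29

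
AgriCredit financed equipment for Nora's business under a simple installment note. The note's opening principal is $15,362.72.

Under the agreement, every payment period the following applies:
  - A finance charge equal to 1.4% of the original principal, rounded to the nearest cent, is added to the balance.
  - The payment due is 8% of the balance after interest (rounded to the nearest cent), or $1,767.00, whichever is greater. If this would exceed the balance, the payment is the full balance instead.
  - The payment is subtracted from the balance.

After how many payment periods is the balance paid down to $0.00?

10

Payment period 1: opening $15,362.72; interest $215.08 → $15,577.80; payment $1,767.00; balance $13,810.80
Payment period 2: opening $13,810.80; interest $215.08 → $14,025.88; payment $1,767.00; balance $12,258.88
Payment period 3: opening $12,258.88; interest $215.08 → $12,473.96; payment $1,767.00; balance $10,706.96
Payment period 4: opening $10,706.96; interest $215.08 → $10,922.04; payment $1,767.00; balance $9,155.04
Payment period 5: opening $9,155.04; interest $215.08 → $9,370.12; payment $1,767.00; balance $7,603.12
Payment period 6: opening $7,603.12; interest $215.08 → $7,818.20; payment $1,767.00; balance $6,051.20
Payment period 7: opening $6,051.20; interest $215.08 → $6,266.28; payment $1,767.00; balance $4,499.28
Payment period 8: opening $4,499.28; interest $215.08 → $4,714.36; payment $1,767.00; balance $2,947.36
Payment period 9: opening $2,947.36; interest $215.08 → $3,162.44; payment $1,767.00; balance $1,395.44
Payment period 10: opening $1,395.44; interest $215.08 → $1,610.52; payment $1,610.52; balance $0.00
Balance reaches $0.00 in payment period 10.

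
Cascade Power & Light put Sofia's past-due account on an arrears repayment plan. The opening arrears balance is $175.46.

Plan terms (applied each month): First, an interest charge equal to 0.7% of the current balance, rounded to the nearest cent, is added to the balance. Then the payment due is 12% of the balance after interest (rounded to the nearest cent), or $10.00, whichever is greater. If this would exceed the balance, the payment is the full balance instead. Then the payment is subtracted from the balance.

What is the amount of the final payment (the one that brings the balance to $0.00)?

Month 1: opening $175.46; interest $1.23 → $176.69; payment $21.20; balance $155.49
Month 2: opening $155.49; interest $1.09 → $156.58; payment $18.79; balance $137.79
Month 3: opening $137.79; interest $0.96 → $138.75; payment $16.65; balance $122.10
Month 4: opening $122.10; interest $0.85 → $122.95; payment $14.75; balance $108.20
Month 5: opening $108.20; interest $0.76 → $108.96; payment $13.08; balance $95.88
Month 6: opening $95.88; interest $0.67 → $96.55; payment $11.59; balance $84.96
Month 7: opening $84.96; interest $0.59 → $85.55; payment $10.27; balance $75.28
Month 8: opening $75.28; interest $0.53 → $75.81; payment $10.00; balance $65.81
Month 9: opening $65.81; interest $0.46 → $66.27; payment $10.00; balance $56.27
Month 10: opening $56.27; interest $0.39 → $56.66; payment $10.00; balance $46.66
Month 11: opening $46.66; interest $0.33 → $46.99; payment $10.00; balance $36.99
Month 12: opening $36.99; interest $0.26 → $37.25; payment $10.00; balance $27.25
Month 13: opening $27.25; interest $0.19 → $27.44; payment $10.00; balance $17.44
Month 14: opening $17.44; interest $0.12 → $17.56; payment $10.00; balance $7.56
Month 15: opening $7.56; interest $0.05 → $7.61; payment $7.61; balance $0.00

$7.61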